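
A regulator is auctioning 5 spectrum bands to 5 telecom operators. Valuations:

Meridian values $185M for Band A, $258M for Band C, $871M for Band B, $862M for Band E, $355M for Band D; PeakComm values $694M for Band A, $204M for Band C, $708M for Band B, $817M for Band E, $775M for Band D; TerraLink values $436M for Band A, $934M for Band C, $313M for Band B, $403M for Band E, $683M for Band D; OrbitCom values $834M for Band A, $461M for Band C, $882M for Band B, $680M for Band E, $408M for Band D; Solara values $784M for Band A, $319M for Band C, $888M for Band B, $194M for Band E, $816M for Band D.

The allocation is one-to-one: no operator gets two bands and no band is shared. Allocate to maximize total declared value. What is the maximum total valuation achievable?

Optimal: Meridian→Band E ($862M), PeakComm→Band D ($775M), TerraLink→Band C ($934M), OrbitCom→Band A ($834M), Solara→Band B ($888M) — total 862+775+934+834+888 = $4293M.
Row-greedy (each operator in turn takes its best remaining band) gives $4272M, worse by 21.
Swapping Meridian↔TerraLink (Meridian→Band C $258M, TerraLink→Band E $403M) loses 1135.
No other one-to-one assignment exceeds $4293M.

Max total: $4293M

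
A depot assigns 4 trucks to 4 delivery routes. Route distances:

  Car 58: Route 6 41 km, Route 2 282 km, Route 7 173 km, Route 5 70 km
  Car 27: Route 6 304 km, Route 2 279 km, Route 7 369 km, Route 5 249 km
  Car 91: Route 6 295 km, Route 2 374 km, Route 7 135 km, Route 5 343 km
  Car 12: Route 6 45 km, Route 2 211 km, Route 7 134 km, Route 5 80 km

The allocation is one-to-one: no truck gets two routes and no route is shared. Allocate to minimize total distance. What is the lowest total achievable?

Minimum total: 529 km

This is the linear assignment problem.
Optimal: Car 58→Route 5 (70 km), Car 27→Route 2 (279 km), Car 91→Route 7 (135 km), Car 12→Route 6 (45 km) — total 70+279+135+45 = 529 km.
Min-entry greedy (repeatedly take the single cheapest remaining cell) gives 535 km, worse by 6.
Next-best assignment: Car 58→Route 6, Car 27→Route 2, Car 91→Route 7, Car 12→Route 5 = 535 km.
Swapping Car 12↔Car 58 (Car 12→Route 5 80 km, Car 58→Route 6 41 km) adds 6.
Every other assignment is strictly worse.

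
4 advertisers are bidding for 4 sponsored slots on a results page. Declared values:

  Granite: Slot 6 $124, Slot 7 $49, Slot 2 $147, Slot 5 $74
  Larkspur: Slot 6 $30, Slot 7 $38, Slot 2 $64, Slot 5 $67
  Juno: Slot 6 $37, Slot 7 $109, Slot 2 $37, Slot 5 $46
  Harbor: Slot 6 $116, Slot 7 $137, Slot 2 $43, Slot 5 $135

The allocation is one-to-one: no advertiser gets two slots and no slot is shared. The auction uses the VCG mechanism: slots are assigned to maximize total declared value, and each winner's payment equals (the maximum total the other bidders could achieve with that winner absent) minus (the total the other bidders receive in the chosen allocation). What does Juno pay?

Efficient allocation: Granite→Slot 2 ($147), Larkspur→Slot 5 ($67), Juno→Slot 7 ($109), Harbor→Slot 6 ($116); total welfare W = $439.
Juno receives Slot 7 at value $109, so the others get W − 109 = $330.
Without Juno: best allocation of the remaining 3 bidders over all 4 slots is Granite→Slot 2 ($147), Larkspur→Slot 5 ($67), Harbor→Slot 7 ($137), total $351.
VCG payment = (others' best without Juno) − (others' welfare with Juno) = 351 − 330 = $21.

Juno pays $21.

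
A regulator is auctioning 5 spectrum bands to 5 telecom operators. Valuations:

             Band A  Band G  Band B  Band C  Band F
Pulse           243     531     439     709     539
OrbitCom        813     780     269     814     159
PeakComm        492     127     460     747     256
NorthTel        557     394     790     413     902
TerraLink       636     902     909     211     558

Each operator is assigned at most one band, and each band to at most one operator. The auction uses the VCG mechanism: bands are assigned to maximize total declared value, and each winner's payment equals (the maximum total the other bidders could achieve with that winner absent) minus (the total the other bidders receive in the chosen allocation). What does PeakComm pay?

Efficient allocation: Pulse→Band G ($531M), OrbitCom→Band A ($813M), PeakComm→Band C ($747M), NorthTel→Band F ($902M), TerraLink→Band B ($909M); total welfare W = $3902M.
PeakComm receives Band C at value $747M, so the others get W − 747 = $3155M.
Without PeakComm: best allocation of the remaining 4 bidders over all 5 bands is Pulse→Band C ($709M), OrbitCom→Band A ($813M), NorthTel→Band F ($902M), TerraLink→Band B ($909M), total $3333M.
VCG payment = (others' best without PeakComm) − (others' welfare with PeakComm) = 3333 − 3155 = $178M.

PeakComm pays $178M.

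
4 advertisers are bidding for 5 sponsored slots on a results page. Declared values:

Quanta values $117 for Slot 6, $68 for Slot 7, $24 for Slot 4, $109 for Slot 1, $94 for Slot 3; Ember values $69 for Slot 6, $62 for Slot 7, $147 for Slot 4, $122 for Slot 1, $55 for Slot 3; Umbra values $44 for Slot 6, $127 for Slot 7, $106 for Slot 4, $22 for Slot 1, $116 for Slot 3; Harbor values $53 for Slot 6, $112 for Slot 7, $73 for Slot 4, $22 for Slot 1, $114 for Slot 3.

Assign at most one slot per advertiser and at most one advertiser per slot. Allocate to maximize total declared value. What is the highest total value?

Maximum total: $505

Optimal: Quanta→Slot 6 ($117), Ember→Slot 4 ($147), Umbra→Slot 7 ($127), Harbor→Slot 3 ($114) — total 117+147+127+114 = $505.
Column-greedy (each slot in turn goes to its best remaining advertiser) gives $413, worse by 92.
Next-best assignment: Quanta→Slot 1, Ember→Slot 4, Umbra→Slot 7, Harbor→Slot 3 = $497.
Swapping Quanta↔Umbra (Quanta→Slot 7 $68, Umbra→Slot 6 $44) loses 132.
Every other assignment is strictly worse.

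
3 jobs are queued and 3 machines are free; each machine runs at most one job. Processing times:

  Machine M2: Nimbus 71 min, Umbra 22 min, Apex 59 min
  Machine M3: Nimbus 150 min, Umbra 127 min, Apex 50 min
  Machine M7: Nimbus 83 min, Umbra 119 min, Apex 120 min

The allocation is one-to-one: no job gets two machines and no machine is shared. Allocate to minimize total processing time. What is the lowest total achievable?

Optimal: Nimbus→Machine M7 (83 min), Umbra→Machine M2 (22 min), Apex→Machine M3 (50 min) — total 83+22+50 = 155 min.
Row-greedy (each job in turn takes its cheapest remaining machine) gives 240 min, worse by 85.
Next-best assignment: Nimbus→Machine M2, Umbra→Machine M7, Apex→Machine M3 = 240 min.
Swapping Apex↔Nimbus (Apex→Machine M7 120 min, Nimbus→Machine M3 150 min) adds 137.
Every other assignment is strictly worse.

Minimum total: 155 min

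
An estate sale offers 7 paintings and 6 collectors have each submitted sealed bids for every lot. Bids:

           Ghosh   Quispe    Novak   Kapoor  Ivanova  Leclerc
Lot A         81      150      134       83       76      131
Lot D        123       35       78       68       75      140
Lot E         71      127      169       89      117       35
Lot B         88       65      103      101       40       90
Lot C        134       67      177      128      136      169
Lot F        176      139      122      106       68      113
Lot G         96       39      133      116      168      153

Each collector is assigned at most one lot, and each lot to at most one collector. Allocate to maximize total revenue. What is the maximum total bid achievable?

Optimal: Ghosh→Lot F ($176), Quispe→Lot A ($150), Novak→Lot E ($169), Kapoor→Lot B ($101), Ivanova→Lot G ($168), Leclerc→Lot C ($169) — total 176+150+169+101+168+169 = $933.
Max-entry greedy (repeatedly take the single best remaining cell) gives $912, worse by 21.
Swapping Novak↔Leclerc (Novak→Lot C $177, Leclerc→Lot E $35) loses 126.
Checked against all permutations: $933 is optimal.

Max total: $933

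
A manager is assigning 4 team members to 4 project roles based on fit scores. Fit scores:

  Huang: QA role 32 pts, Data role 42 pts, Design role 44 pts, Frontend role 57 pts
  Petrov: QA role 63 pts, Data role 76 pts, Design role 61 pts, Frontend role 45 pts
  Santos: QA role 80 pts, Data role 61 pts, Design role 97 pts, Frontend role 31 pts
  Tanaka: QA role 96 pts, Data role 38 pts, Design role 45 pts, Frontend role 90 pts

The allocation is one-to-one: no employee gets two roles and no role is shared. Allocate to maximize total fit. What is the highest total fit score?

Maximum total: 326 pts

This is the linear assignment problem.
Optimal: Huang→Frontend role (57 pts), Petrov→Data role (76 pts), Santos→Design role (97 pts), Tanaka→QA role (96 pts) — total 57+76+97+96 = 326 pts.
Next-best assignment: Huang→QA role, Petrov→Data role, Santos→Design role, Tanaka→Frontend role = 295 pts.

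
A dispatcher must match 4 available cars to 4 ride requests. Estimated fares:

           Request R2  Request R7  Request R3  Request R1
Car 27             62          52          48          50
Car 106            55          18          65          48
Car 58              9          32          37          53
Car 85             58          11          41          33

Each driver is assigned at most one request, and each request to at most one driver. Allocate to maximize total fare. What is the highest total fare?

Treat this as an assignment problem: match each driver to one request.
Optimal: Car 27→Request R7 ($52), Car 106→Request R3 ($65), Car 58→Request R1 ($53), Car 85→Request R2 ($58) — total 52+65+53+58 = $228.
Max-entry greedy (repeatedly take the single best remaining cell) gives $191, worse by 37.
Next-best assignment: Car 27→Request R1, Car 106→Request R3, Car 58→Request R7, Car 85→Request R2 = $205.
Swapping Car 85↔Car 106 (Car 85→Request R3 $41, Car 106→Request R2 $55) loses 27.

Max total: $228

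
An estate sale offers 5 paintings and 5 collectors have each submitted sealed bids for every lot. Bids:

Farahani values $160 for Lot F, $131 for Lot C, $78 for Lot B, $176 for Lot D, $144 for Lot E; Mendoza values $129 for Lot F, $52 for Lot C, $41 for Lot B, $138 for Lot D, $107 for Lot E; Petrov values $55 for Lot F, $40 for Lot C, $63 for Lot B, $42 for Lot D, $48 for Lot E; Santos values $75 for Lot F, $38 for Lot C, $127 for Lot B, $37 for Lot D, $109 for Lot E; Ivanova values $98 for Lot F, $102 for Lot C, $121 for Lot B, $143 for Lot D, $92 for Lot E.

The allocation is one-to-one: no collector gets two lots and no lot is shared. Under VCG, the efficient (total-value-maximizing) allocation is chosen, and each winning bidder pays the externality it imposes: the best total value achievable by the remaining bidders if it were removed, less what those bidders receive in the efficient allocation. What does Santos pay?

Santos pays $23.

Efficient allocation: Farahani→Lot E ($144), Mendoza→Lot F ($129), Petrov→Lot C ($40), Santos→Lot B ($127), Ivanova→Lot D ($143); total welfare W = $583.
Santos receives Lot B at value $127, so the others get W − 127 = $456.
Without Santos: best allocation of the remaining 4 bidders over all 5 lots is Farahani→Lot E ($144), Mendoza→Lot F ($129), Petrov→Lot B ($63), Ivanova→Lot D ($143), total $479.
VCG payment = (others' best without Santos) − (others' welfare with Santos) = 479 − 456 = $23.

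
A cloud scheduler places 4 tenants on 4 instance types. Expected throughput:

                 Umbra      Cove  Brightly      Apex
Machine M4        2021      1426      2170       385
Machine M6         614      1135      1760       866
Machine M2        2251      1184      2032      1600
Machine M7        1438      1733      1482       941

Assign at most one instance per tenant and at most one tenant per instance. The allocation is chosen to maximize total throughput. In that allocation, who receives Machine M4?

Treat this as an assignment problem: match each tenant to one instance.
Optimal: Umbra→Machine M4 (2021 ops/s), Cove→Machine M7 (1733 ops/s), Brightly→Machine M6 (1760 ops/s), Apex→Machine M2 (1600 ops/s) — total 2021+1733+1760+1600 = 7114 ops/s.
Row-greedy (each tenant in turn takes its best remaining instance) gives 7020 ops/s, worse by 94.
Swapping Umbra↔Brightly (Umbra→Machine M6 614 ops/s, Brightly→Machine M4 2170 ops/s) loses 997.
Every other assignment is strictly worse.
Umbra's own top instance is Machine M2 (2251 ops/s), but forcing Umbra→Machine M2 and reassigning the rest optimally gives only 7020 ops/s — worse by 94.

Umbra receives Machine M4.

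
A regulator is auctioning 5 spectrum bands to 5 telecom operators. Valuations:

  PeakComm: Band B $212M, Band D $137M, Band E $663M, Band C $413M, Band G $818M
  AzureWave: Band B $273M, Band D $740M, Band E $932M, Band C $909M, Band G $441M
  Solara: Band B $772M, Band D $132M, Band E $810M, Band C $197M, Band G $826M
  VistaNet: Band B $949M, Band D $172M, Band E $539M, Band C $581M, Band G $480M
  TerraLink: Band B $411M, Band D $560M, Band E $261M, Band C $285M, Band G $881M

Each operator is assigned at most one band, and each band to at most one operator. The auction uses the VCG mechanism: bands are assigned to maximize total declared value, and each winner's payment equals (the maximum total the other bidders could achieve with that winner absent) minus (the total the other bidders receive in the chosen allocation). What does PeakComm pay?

Efficient allocation: PeakComm→Band G ($818M), AzureWave→Band C ($909M), Solara→Band E ($810M), VistaNet→Band B ($949M), TerraLink→Band D ($560M); total welfare W = $4046M.
PeakComm receives Band G at value $818M, so the others get W − 818 = $3228M.
Without PeakComm: best allocation of the remaining 4 bidders over all 5 bands is AzureWave→Band C ($909M), Solara→Band E ($810M), VistaNet→Band B ($949M), TerraLink→Band G ($881M), total $3549M.
VCG payment = (others' best without PeakComm) − (others' welfare with PeakComm) = 3549 − 3228 = $321M.

PeakComm pays $321M.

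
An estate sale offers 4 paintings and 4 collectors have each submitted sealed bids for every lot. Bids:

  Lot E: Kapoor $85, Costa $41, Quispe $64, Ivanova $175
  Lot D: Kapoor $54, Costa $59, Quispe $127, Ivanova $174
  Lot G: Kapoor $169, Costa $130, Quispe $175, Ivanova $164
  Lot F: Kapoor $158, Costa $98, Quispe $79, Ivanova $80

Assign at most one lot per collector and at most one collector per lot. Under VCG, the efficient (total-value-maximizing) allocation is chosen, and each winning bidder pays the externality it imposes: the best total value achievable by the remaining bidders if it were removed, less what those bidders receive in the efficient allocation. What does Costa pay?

Efficient allocation: Kapoor→Lot F ($158), Costa→Lot G ($130), Quispe→Lot D ($127), Ivanova→Lot E ($175); total welfare W = $590.
Costa receives Lot G at value $130, so the others get W − 130 = $460.
Without Costa: best allocation of the remaining 3 bidders over all 4 lots is Kapoor→Lot F ($158), Quispe→Lot G ($175), Ivanova→Lot E ($175), total $508.
VCG payment = (others' best without Costa) − (others' welfare with Costa) = 508 − 460 = $48.

Costa pays $48.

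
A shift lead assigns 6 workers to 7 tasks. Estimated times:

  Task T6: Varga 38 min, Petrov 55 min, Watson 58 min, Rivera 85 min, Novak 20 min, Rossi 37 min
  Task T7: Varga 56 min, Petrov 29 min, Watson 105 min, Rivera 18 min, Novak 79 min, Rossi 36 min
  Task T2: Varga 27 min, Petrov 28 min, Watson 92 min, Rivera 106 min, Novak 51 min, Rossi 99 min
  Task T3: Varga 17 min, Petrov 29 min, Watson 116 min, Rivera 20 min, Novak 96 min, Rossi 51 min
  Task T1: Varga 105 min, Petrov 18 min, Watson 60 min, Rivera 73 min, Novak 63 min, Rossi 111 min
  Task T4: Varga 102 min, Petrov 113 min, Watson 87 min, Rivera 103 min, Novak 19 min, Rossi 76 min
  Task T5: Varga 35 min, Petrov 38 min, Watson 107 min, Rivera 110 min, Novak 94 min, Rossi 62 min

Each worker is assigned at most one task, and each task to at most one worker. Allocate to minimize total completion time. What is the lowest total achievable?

Minimum total: 178 min

Optimal: Varga→Task T2 (27 min), Petrov→Task T1 (18 min), Watson→Task T6 (58 min), Rivera→Task T3 (20 min), Novak→Task T4 (19 min), Rossi→Task T7 (36 min) — total 27+18+58+20+19+36 = 178 min.
Min-entry greedy (repeatedly take the single cheapest remaining cell) gives 201 min, worse by 23.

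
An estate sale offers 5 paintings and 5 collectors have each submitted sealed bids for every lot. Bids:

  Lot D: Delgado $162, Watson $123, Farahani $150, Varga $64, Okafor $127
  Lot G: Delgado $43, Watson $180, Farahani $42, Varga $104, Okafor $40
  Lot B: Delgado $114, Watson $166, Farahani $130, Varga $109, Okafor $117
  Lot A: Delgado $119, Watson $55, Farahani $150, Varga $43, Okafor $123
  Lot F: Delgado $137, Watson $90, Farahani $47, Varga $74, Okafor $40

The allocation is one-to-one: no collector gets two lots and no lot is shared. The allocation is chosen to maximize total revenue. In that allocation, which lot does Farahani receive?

Optimal: Delgado→Lot F ($137), Watson→Lot G ($180), Farahani→Lot A ($150), Varga→Lot B ($109), Okafor→Lot D ($127) — total 137+180+150+109+127 = $703.
Row-greedy (each collector in turn takes its best remaining lot) gives $641, worse by 62.
Farahani's own top lot is Lot D ($150), but forcing Farahani→Lot D and reassigning the rest optimally gives only $699 — worse by 4.

Farahani receives Lot A.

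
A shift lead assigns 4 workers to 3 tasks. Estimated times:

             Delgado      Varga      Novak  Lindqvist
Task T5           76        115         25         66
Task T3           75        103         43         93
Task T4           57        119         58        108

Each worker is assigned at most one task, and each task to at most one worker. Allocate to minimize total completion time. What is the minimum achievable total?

Min total: 166 min

Optimal: Lindqvist→Task T5 (66 min), Novak→Task T3 (43 min), Delgado→Task T4 (57 min) — total 66+43+57 = 166 min.
Row-greedy (each worker in turn takes its cheapest remaining task) gives 185 min, worse by 19.
Every other assignment is strictly worse.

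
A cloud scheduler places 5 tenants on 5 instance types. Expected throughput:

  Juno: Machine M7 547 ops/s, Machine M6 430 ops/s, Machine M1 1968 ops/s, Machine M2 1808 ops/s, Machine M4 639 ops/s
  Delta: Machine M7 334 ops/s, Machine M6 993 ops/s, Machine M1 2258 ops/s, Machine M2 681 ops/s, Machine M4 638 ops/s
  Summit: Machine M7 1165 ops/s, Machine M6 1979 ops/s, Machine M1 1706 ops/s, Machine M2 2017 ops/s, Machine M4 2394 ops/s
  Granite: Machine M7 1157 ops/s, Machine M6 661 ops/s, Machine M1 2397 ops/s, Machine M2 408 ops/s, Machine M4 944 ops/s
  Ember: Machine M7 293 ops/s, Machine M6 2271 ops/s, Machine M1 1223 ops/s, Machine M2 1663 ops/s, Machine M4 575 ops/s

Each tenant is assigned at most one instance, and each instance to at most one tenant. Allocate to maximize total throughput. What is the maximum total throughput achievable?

Maximum total: 9888 ops/s

This is a one-to-one assignment (maximum-weight bipartite matching).
Optimal: Juno→Machine M2 (1808 ops/s), Delta→Machine M1 (2258 ops/s), Summit→Machine M4 (2394 ops/s), Granite→Machine M7 (1157 ops/s), Ember→Machine M6 (2271 ops/s) — total 1808+2258+2394+1157+2271 = 9888 ops/s.
Row-greedy (each tenant in turn takes its best remaining instance) gives 8175 ops/s, worse by 1713.
Next-best assignment: Juno→Machine M2, Delta→Machine M7, Summit→Machine M4, Granite→Machine M1, Ember→Machine M6 = 9204 ops/s.
Swapping Summit↔Delta (Summit→Machine M1 1706 ops/s, Delta→Machine M4 638 ops/s) loses 2308.
Checked against all permutations: 9888 ops/s is optimal.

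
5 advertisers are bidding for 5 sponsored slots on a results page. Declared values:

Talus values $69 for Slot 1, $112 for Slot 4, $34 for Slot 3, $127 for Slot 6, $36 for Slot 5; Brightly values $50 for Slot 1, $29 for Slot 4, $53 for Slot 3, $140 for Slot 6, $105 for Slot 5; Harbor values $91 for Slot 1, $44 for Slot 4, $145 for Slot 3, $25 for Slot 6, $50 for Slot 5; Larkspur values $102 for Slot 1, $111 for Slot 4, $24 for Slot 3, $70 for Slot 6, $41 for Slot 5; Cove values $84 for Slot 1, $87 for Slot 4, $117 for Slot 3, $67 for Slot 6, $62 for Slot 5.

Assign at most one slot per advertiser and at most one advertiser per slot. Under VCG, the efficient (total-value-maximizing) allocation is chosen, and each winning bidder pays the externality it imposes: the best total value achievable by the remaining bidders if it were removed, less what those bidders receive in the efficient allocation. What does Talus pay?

Efficient allocation: Talus→Slot 6 ($127), Brightly→Slot 5 ($105), Harbor→Slot 3 ($145), Larkspur→Slot 4 ($111), Cove→Slot 1 ($84); total welfare W = $572.
Talus receives Slot 6 at value $127, so the others get W − 127 = $445.
Without Talus: best allocation of the remaining 4 bidders over all 5 slots is Brightly→Slot 6 ($140), Harbor→Slot 3 ($145), Larkspur→Slot 4 ($111), Cove→Slot 1 ($84), total $480.
VCG payment = (others' best without Talus) − (others' welfare with Talus) = 480 − 445 = $35.

Talus pays $35.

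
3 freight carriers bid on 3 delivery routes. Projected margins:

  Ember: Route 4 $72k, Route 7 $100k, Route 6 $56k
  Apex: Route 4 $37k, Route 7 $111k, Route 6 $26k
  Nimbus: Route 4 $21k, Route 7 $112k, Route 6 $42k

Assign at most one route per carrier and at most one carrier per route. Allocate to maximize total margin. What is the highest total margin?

Treat this as an assignment problem: match each carrier to one route.
Optimal: Ember→Route 4 ($72k), Apex→Route 7 ($111k), Nimbus→Route 6 ($42k) — total 72+111+42 = $225k.
Row-greedy (each carrier in turn takes its best remaining route) gives $179k, worse by 46.
Next-best assignment: Ember→Route 4, Apex→Route 6, Nimbus→Route 7 = $210k.
No other one-to-one assignment exceeds $225k.

Max total: $225k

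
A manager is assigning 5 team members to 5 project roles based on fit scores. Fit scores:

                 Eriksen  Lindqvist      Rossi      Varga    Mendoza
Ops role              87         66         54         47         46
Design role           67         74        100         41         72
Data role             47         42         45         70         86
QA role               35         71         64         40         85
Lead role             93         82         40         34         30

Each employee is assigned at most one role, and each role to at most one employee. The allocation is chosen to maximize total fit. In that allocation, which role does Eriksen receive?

Optimal: Eriksen→Ops role (87 pts), Lindqvist→Lead role (82 pts), Rossi→Design role (100 pts), Varga→Data role (70 pts), Mendoza→QA role (85 pts) — total 87+82+100+70+85 = 424 pts.
Row-greedy (each employee in turn takes its best remaining role) gives 347 pts, worse by 77.
Swapping Mendoza↔Lindqvist (Mendoza→Lead role 30 pts, Lindqvist→QA role 71 pts) loses 66.
Eriksen's own top role is Lead role (93 pts), but forcing Eriksen→Lead role and reassigning the rest optimally gives only 414 pts — worse by 10.

Eriksen receives Ops role.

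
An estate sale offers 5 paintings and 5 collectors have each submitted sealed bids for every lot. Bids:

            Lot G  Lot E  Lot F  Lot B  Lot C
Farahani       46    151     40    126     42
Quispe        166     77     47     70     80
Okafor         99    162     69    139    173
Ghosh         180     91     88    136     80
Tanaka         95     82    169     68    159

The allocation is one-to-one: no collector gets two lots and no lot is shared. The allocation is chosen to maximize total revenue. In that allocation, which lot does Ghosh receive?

This is the linear assignment problem.
Optimal: Farahani→Lot E ($151), Quispe→Lot G ($166), Okafor→Lot C ($173), Ghosh→Lot B ($136), Tanaka→Lot F ($169) — total 151+166+173+136+169 = $795.
Column-greedy (each lot in turn goes to its best remaining collector) gives $717, worse by 78.
Swapping Okafor↔Quispe (Okafor→Lot G $99, Quispe→Lot C $80) loses 160.
Checked against all permutations: $795 is optimal.
Ghosh's own top lot is Lot G ($180), but forcing Ghosh→Lot G and reassigning the rest optimally gives only $743 — worse by 52.

Ghosh receives Lot B.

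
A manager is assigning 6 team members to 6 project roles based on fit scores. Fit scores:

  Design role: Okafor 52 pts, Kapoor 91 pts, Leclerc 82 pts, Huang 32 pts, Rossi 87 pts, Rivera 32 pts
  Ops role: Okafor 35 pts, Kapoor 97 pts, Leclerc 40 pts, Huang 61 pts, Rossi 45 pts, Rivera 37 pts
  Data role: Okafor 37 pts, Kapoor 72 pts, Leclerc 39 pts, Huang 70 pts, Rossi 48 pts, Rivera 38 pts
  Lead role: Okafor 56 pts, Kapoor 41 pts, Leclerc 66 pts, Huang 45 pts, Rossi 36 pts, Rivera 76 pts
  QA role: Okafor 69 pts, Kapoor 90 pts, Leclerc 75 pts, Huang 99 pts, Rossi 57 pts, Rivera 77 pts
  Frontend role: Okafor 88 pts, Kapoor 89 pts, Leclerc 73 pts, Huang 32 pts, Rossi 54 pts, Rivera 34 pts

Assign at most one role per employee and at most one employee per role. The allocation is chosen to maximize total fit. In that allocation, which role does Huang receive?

This is the linear assignment problem.
Optimal: Okafor→Frontend role (88 pts), Kapoor→Ops role (97 pts), Leclerc→QA role (75 pts), Huang→Data role (70 pts), Rossi→Design role (87 pts), Rivera→Lead role (76 pts) — total 88+97+75+70+87+76 = 493 pts.
Row-greedy (each employee in turn takes its best remaining role) gives 490 pts, worse by 3.
Next-best assignment: Okafor→Frontend role, Kapoor→Ops role, Leclerc→Design role, Huang→QA role, Rossi→Data role, Rivera→Lead role = 490 pts.
Swapping Rossi↔Leclerc (Rossi→QA role 57 pts, Leclerc→Design role 82 pts) loses 23.
Huang's own top role is QA role (99 pts), but forcing Huang→QA role and reassigning the rest optimally gives only 490 pts — worse by 3.

Huang receives Data role.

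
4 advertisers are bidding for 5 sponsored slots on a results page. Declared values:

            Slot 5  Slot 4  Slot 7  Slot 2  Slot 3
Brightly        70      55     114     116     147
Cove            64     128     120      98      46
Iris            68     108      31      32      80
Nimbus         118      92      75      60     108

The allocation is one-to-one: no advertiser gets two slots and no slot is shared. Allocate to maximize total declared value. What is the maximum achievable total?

Optimal: Brightly→Slot 3 ($147), Cove→Slot 7 ($120), Iris→Slot 4 ($108), Nimbus→Slot 5 ($118) — total 147+120+108+118 = $493.
Column-greedy (each slot in turn goes to its best remaining advertiser) gives $392, worse by 101.

Max total: $493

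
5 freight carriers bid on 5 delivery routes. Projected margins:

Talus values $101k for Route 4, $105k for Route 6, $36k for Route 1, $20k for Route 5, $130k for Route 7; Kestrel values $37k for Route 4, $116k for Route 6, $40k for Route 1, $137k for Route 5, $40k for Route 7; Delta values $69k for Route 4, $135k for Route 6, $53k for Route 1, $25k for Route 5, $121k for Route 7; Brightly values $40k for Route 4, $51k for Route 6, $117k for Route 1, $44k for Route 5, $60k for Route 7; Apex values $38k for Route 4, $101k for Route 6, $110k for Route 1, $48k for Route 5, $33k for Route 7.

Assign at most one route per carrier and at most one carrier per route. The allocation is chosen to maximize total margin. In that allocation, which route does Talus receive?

Talus receives Route 4.

This is the linear assignment problem.
Optimal: Talus→Route 4 ($101k), Kestrel→Route 5 ($137k), Delta→Route 7 ($121k), Brightly→Route 1 ($117k), Apex→Route 6 ($101k) — total 101+137+121+117+101 = $577k.
Column-greedy (each route in turn goes to its best remaining carrier) gives $523k, worse by 54.
Every other assignment is strictly worse.
Talus's own top route is Route 7 ($130k), but forcing Talus→Route 7 and reassigning the rest optimally gives only $557k — worse by 20.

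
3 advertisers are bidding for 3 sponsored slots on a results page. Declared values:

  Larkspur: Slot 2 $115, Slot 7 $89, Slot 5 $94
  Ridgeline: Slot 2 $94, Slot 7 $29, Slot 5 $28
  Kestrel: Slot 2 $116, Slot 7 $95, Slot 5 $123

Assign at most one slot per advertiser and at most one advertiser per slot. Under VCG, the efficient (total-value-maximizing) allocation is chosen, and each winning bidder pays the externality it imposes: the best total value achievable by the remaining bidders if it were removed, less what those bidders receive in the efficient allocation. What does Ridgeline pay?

Ridgeline pays $26.

Efficient allocation: Larkspur→Slot 7 ($89), Ridgeline→Slot 2 ($94), Kestrel→Slot 5 ($123); total welfare W = $306.
Ridgeline receives Slot 2 at value $94, so the others get W − 94 = $212.
Without Ridgeline: best allocation of the remaining 2 bidders over all 3 slots is Larkspur→Slot 2 ($115), Kestrel→Slot 5 ($123), total $238.
VCG payment = (others' best without Ridgeline) − (others' welfare with Ridgeline) = 238 − 212 = $26.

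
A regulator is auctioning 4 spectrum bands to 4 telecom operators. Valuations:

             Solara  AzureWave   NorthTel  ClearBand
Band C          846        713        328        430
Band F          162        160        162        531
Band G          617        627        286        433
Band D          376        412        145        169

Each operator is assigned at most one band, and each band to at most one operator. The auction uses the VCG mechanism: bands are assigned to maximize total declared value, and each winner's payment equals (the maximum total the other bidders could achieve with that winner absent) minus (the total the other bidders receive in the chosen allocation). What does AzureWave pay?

Efficient allocation: Solara→Band C ($846M), AzureWave→Band G ($627M), NorthTel→Band D ($145M), ClearBand→Band F ($531M); total welfare W = $2149M.
AzureWave receives Band G at value $627M, so the others get W − 627 = $1522M.
Without AzureWave: best allocation of the remaining 3 bidders over all 4 bands is Solara→Band C ($846M), NorthTel→Band G ($286M), ClearBand→Band F ($531M), total $1663M.
VCG payment = (others' best without AzureWave) − (others' welfare with AzureWave) = 1663 − 1522 = $141M.

AzureWave pays $141M.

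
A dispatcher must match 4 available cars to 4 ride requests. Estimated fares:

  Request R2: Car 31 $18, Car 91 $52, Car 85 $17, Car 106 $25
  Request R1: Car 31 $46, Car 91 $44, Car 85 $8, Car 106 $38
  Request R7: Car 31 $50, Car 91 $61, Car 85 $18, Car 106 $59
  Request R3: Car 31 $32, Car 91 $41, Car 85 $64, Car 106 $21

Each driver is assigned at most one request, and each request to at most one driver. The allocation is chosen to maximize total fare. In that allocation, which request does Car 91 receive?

Car 91 receives Request R2.

This is the linear assignment problem.
Optimal: Car 31→Request R1 ($46), Car 91→Request R2 ($52), Car 85→Request R3 ($64), Car 106→Request R7 ($59) — total 46+52+64+59 = $221.
Swapping Car 31↔Car 91 (Car 31→Request R2 $18, Car 91→Request R1 $44) loses 36.
Every other assignment is strictly worse.
Car 91's own top request is Request R7 ($61), but forcing Car 91→Request R7 and reassigning the rest optimally gives only $196 — worse by 25.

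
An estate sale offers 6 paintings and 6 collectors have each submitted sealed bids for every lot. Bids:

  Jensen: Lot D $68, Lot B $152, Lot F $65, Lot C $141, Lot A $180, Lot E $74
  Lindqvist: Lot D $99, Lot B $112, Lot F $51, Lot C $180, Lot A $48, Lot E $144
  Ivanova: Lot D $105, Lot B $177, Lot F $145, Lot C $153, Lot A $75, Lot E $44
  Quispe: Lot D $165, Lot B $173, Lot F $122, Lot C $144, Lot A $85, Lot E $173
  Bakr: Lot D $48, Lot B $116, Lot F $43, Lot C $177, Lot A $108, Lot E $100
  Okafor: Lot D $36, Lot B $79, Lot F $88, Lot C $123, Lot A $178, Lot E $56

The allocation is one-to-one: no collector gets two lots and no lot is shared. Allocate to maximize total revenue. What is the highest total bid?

This is a one-to-one assignment (maximum-weight bipartite matching).
Optimal: Jensen→Lot B ($152), Lindqvist→Lot E ($144), Ivanova→Lot F ($145), Quispe→Lot D ($165), Bakr→Lot C ($177), Okafor→Lot A ($178) — total 152+144+145+165+177+178 = $961.
Column-greedy (each lot in turn goes to its best remaining collector) gives $890, worse by 71.
Every other assignment is strictly worse.

Maximum total: $961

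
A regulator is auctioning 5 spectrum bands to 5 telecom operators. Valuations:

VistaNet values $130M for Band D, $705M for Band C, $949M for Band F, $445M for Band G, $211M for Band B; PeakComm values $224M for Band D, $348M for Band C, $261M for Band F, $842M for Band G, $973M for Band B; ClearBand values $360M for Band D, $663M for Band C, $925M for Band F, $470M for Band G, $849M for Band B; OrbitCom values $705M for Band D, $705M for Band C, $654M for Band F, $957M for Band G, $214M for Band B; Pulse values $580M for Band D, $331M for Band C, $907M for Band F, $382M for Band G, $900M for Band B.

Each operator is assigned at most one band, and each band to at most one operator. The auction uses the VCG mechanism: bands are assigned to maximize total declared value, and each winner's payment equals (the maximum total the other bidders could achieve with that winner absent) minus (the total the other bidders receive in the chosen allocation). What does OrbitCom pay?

Efficient allocation: VistaNet→Band C ($705M), PeakComm→Band B ($973M), ClearBand→Band F ($925M), OrbitCom→Band G ($957M), Pulse→Band D ($580M); total welfare W = $4140M.
OrbitCom receives Band G at value $957M, so the others get W − 957 = $3183M.
Without OrbitCom: best allocation of the remaining 4 bidders over all 5 bands is VistaNet→Band C ($705M), PeakComm→Band G ($842M), ClearBand→Band F ($925M), Pulse→Band B ($900M), total $3372M.
VCG payment = (others' best without OrbitCom) − (others' welfare with OrbitCom) = 3372 − 3183 = $189M.

OrbitCom pays $189M.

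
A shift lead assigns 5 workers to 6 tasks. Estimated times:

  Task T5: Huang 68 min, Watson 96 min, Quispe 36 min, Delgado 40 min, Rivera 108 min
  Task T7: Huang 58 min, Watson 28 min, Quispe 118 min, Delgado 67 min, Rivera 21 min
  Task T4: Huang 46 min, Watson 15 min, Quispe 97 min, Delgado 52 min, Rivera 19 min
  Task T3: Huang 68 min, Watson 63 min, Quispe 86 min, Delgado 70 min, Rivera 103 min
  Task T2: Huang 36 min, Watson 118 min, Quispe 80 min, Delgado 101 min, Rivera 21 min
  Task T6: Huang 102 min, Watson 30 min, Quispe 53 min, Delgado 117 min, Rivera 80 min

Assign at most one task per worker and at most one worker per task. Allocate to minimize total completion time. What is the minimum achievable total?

Min total: 165 min

Optimal: Huang→Task T2 (36 min), Watson→Task T4 (15 min), Quispe→Task T6 (53 min), Delgado→Task T5 (40 min), Rivera→Task T7 (21 min) — total 36+15+53+40+21 = 165 min.
Column-greedy (each task in turn goes to its cheapest remaining worker) gives 241 min, worse by 76.
Next-best assignment: Huang→Task T2, Watson→Task T6, Quispe→Task T5, Delgado→Task T4, Rivera→Task T7 = 175 min.
Swapping Rivera↔Watson (Rivera→Task T4 19 min, Watson→Task T7 28 min) adds 11.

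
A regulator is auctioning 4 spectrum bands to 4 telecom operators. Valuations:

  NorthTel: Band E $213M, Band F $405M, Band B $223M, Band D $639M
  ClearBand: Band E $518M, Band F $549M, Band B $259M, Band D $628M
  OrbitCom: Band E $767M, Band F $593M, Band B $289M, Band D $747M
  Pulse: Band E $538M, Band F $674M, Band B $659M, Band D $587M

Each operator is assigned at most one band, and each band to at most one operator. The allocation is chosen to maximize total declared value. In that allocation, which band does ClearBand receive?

ClearBand receives Band F.

This is a one-to-one assignment (maximum-weight bipartite matching).
Optimal: NorthTel→Band D ($639M), ClearBand→Band F ($549M), OrbitCom→Band E ($767M), Pulse→Band B ($659M) — total 639+549+767+659 = $2614M.
ClearBand's own top band is Band D ($628M), but forcing ClearBand→Band D and reassigning the rest optimally gives only $2459M — worse by 155.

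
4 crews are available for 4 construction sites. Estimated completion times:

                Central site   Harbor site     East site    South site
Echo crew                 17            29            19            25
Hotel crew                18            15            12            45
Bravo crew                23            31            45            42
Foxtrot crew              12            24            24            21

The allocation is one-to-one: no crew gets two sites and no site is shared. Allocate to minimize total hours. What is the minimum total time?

Min total: 78 hours

Optimal: Echo crew→East site (19 hours), Hotel crew→Harbor site (15 hours), Bravo crew→Central site (23 hours), Foxtrot crew→South site (21 hours) — total 19+15+23+21 = 78 hours.
Min-entry greedy (repeatedly take the single cheapest remaining cell) gives 80 hours, worse by 2.
Next-best assignment: Echo crew→South site, Hotel crew→East site, Bravo crew→Harbor site, Foxtrot crew→Central site = 80 hours.
Swapping Bravo crew↔Foxtrot crew (Bravo crew→South site 42 hours, Foxtrot crew→Central site 12 hours) adds 10.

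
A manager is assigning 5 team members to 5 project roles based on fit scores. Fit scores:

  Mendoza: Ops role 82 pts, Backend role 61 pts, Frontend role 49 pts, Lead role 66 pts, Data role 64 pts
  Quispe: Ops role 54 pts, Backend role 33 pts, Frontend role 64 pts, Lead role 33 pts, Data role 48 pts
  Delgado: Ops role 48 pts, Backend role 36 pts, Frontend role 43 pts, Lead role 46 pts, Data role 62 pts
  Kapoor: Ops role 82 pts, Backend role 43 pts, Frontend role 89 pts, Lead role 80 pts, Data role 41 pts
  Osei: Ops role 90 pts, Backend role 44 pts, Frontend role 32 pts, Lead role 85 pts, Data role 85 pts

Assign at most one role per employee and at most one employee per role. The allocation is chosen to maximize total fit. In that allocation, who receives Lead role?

This is the linear assignment problem.
Optimal: Mendoza→Backend role (61 pts), Quispe→Frontend role (64 pts), Delgado→Data role (62 pts), Kapoor→Lead role (80 pts), Osei→Ops role (90 pts) — total 61+64+62+80+90 = 357 pts.
Next-best assignment: Mendoza→Backend role, Quispe→Frontend role, Delgado→Data role, Kapoor→Ops role, Osei→Lead role = 354 pts.
Kapoor's own top role is Frontend role (89 pts), but forcing Kapoor→Frontend role and reassigning the rest optimally gives only 351 pts — worse by 6.

Kapoor receives Lead role.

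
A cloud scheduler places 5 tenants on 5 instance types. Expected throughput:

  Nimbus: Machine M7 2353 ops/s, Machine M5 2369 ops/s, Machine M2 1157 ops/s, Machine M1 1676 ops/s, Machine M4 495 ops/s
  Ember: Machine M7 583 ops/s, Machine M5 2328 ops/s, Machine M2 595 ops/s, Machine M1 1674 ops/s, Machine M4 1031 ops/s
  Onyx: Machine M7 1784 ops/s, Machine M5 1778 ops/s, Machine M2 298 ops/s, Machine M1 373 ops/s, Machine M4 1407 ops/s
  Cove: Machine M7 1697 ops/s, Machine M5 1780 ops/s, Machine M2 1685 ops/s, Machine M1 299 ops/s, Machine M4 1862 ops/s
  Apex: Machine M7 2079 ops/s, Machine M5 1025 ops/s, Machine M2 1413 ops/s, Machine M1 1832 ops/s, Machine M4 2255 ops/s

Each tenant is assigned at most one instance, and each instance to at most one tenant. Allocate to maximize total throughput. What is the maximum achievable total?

Maximum total: 9767 ops/s

Optimal: Nimbus→Machine M5 (2369 ops/s), Ember→Machine M1 (1674 ops/s), Onyx→Machine M7 (1784 ops/s), Cove→Machine M2 (1685 ops/s), Apex→Machine M4 (2255 ops/s) — total 2369+1674+1784+1685+2255 = 9767 ops/s.
Column-greedy (each instance in turn goes to its best remaining tenant) gives 9605 ops/s, worse by 162.
Next-best assignment: Nimbus→Machine M7, Ember→Machine M1, Onyx→Machine M5, Cove→Machine M2, Apex→Machine M4 = 9745 ops/s.
Swapping Apex↔Onyx (Apex→Machine M7 2079 ops/s, Onyx→Machine M4 1407 ops/s) loses 553.
Every other assignment is strictly worse.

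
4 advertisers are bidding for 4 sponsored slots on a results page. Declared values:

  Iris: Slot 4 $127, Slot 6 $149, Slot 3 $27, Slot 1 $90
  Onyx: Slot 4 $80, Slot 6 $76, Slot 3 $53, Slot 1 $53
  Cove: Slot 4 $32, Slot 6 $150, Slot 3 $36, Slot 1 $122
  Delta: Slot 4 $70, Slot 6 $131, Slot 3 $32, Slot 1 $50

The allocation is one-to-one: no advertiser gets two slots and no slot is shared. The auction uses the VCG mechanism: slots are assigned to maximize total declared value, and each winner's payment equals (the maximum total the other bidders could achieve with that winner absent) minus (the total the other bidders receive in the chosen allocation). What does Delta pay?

Delta pays $49.

Efficient allocation: Iris→Slot 4 ($127), Onyx→Slot 3 ($53), Cove→Slot 1 ($122), Delta→Slot 6 ($131); total welfare W = $433.
Delta receives Slot 6 at value $131, so the others get W − 131 = $302.
Without Delta: best allocation of the remaining 3 bidders over all 4 slots is Iris→Slot 6 ($149), Onyx→Slot 4 ($80), Cove→Slot 1 ($122), total $351.
VCG payment = (others' best without Delta) − (others' welfare with Delta) = 351 − 302 = $49.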